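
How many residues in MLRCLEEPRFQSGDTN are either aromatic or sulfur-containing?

Aromatic: F, W, Y. Sulfur-containing: C, M.
Aromatic residues here: F10 (1).
Sulfur-containing residues here: M1, C4 (2).
The two groups share no amino acid, so total = 1 + 2 = 3.

3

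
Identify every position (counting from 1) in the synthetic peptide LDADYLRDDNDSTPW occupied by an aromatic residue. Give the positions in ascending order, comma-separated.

5, 15

F, W, and Y each carry an aromatic ring on the side chain.
Matching residues: Y5, W15.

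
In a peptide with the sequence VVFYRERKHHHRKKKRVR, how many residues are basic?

12

The basic amino acids are Lys (K), Arg (R), and His (H).
Matching residues: R5, R7, K8, H9, H10, H11, R12, K13, K14, K15, R16, R18.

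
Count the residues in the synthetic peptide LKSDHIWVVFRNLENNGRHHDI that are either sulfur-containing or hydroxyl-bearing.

Sulfur-containing: C, M. Hydroxyl-bearing: S, T, Y.
Sulfur-containing residues here: none (0).
Hydroxyl-bearing residues here: S3 (1).
The two groups share no amino acid, so total = 0 + 1 = 1.

1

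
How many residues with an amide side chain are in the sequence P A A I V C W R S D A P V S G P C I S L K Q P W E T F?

Only N (asparagine) and Q (glutamine) carry a side-chain carboxamide.
Matching residues: Q22.

1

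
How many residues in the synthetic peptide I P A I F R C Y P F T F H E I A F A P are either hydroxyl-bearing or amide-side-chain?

2

Hydroxyl-bearing: S, T, Y. Amide-side-chain: N, Q.
Hydroxyl-bearing residues here: Y8, T11 (2).
Amide-side-chain residues here: none (0).
The two groups share no amino acid, so total = 2 + 0 = 2.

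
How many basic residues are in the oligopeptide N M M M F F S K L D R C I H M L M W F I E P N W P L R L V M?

Lysine (K), arginine (R), and histidine (H) have basic, nitrogen-containing side chains.
Matching residues: K8, R11, H14, R27.

4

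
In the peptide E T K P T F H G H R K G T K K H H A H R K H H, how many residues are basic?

The basic amino acids are Lys (K), Arg (R), and His (H).
Matching residues: K3, H7, H9, R10, K11, K14, K15, H16, H17, H19, R20, K21, H22, H23.

14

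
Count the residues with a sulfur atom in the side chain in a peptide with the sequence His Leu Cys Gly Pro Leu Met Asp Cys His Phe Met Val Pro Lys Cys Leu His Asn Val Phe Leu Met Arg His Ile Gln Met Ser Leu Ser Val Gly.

Only Cys (C) and Met (M) have a sulfur atom in the side chain.
Matching residues: Cys3, Met7, Cys9, Met12, Cys16, Met23, Met28.

7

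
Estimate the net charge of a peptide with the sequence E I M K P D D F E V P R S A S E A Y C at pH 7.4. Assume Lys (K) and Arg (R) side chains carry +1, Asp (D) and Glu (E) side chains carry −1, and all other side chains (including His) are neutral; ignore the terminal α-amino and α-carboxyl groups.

Positive (K, R): K4, R12 → +2.
Negative (D, E): E1, D6, D7, E9, E16 → −5.
Net charge = (+2) + (−5) = −3.

-3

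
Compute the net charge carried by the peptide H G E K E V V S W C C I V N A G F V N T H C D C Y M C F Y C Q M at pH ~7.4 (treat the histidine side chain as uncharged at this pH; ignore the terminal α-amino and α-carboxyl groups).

-2

The side chains ionized at physiological pH are Lys/Arg (+1) and Asp/Glu (−1); with His treated as neutral, nothing else contributes.
Positive (K, R): K4 → +1.
Negative (D, E): E3, E5, D23 → −3.
Net charge = (+1) + (−3) = −2.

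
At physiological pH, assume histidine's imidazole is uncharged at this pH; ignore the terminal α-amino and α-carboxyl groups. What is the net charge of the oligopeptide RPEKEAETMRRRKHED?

+1

The side chains ionized at physiological pH are Lys/Arg (+1) and Asp/Glu (−1); with His treated as neutral, nothing else contributes.
Positive (K, R): R1, K4, R10, R11, R12, K13 → +6.
Negative (D, E): E3, E5, E7, E15, D16 → −5.
Net charge = (+6) + (−5) = +1.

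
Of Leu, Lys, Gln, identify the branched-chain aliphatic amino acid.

V, L, and I make up the branched-chain aliphatic group.
Of the listed options, only Leu belongs to this group.

Leu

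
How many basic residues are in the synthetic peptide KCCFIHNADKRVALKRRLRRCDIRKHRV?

Lysine (K), arginine (R), and histidine (H) have basic, nitrogen-containing side chains.
Matching residues: K1, H6, K10, R11, K15, R16, R17, R19, R20, R24, K25, H26, R27.

13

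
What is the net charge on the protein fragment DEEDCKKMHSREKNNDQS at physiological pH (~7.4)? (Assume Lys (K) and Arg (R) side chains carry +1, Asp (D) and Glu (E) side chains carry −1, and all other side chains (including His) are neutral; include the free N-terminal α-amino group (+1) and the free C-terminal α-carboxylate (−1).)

Positive (K, R): K6, K7, R11, K13 → +4.
Negative (D, E): D1, E2, E3, D4, E12, D16 → −6.
The N-terminus (+1) and C-terminus (−1) cancel.
Net charge = (+4) + (−6) = −2.

-2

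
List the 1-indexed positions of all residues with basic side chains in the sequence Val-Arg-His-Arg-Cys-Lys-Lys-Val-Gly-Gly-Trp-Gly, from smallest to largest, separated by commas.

2, 3, 4, 6, 7

Lysine (K), arginine (R), and histidine (H) have basic, nitrogen-containing side chains.
Matching residues: Arg2, His3, Arg4, Lys6, Lys7.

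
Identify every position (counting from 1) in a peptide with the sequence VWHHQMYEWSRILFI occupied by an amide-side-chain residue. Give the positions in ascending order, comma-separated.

The amide-side-chain residues are Asn (N) and Gln (Q).
Matching residues: Q5.

5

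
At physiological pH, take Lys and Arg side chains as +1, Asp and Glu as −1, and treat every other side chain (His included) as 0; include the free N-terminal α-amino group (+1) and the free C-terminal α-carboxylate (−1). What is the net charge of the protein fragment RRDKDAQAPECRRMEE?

0

Positive (K, R): R1, R2, K4, R12, R13 → +5.
Negative (D, E): D3, D5, E10, E15, E16 → −5.
The N-terminus (+1) and C-terminus (−1) cancel.
Net charge = (+5) + (−5) = 0.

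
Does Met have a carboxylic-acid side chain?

The acidic residues are Asp (D) and Glu (E), whose side chains end in a carboxylate group.
Methionine is not in this group.

No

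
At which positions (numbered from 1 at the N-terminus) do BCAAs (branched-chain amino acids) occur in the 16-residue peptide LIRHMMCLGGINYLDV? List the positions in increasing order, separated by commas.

1, 2, 8, 11, 14, 16

The BCAAs are Val, Leu, and Ile — aliphatic side chains with a branch point.
Matching residues: L1, I2, L8, I11, L14, V16.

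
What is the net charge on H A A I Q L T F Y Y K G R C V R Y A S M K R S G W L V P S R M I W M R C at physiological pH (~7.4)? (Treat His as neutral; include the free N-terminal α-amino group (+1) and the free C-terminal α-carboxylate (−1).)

+7

Near pH 7.4, K and R contribute +1 each, D and E contribute −1 each, and every other side chain (His included, as stated) is uncharged.
Positive (K, R): K11, R13, R16, K21, R22, R30, R35 → +7.
Negative (D, E): none → −0.
The N-terminus (+1) and C-terminus (−1) cancel.
Net charge = (+7) + (−0) = +7.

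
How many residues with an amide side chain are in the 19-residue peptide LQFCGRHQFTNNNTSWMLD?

5

The amide-side-chain residues are Asn (N) and Gln (Q).
Matching residues: Q2, Q8, N11, N12, N13.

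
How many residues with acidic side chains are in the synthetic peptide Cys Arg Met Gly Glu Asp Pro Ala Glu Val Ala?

3

Only D (aspartate) and E (glutamate) carry a side-chain carboxylic acid.
Matching residues: Glu5, Asp6, Glu9.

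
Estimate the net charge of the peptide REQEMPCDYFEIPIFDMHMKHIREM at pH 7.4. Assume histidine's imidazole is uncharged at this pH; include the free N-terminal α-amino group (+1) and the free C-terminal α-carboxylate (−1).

-3

At pH ~7.4 the Lys and Arg side chains are protonated (+1), the Asp and Glu side chains are deprotonated (−1), and with His taken as neutral all other side chains carry no charge.
Positive (K, R): R1, K20, R23 → +3.
Negative (D, E): E2, E4, D8, E11, D16, E24 → −6.
The N-terminus (+1) and C-terminus (−1) cancel.
Net charge = (+3) + (−6) = −3.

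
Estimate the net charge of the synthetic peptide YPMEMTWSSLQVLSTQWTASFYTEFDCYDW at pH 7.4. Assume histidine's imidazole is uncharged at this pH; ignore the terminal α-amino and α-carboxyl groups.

-4

At pH ~7.4 the Lys and Arg side chains are protonated (+1), the Asp and Glu side chains are deprotonated (−1), and with His taken as neutral all other side chains carry no charge.
Positive (K, R): none → +0.
Negative (D, E): E4, E24, D26, D29 → −4.
Net charge = (+0) + (−4) = −4.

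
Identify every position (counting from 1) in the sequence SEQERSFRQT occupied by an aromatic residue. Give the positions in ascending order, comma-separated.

7

F, W, and Y each carry an aromatic ring on the side chain.
Matching residues: F7.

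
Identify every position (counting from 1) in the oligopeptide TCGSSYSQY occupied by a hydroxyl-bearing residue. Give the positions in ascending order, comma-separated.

Matching residues: T1, S4, S5, Y6, S7, Y9.

1, 4, 5, 6, 7, 9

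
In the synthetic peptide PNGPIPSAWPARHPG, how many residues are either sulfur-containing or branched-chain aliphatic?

Sulfur-containing: C, M. Branched-chain aliphatic: I, L, V.
Sulfur-containing residues here: none (0).
Branched-chain aliphatic residues here: I5 (1).
The two groups share no amino acid, so total = 0 + 1 = 1.

1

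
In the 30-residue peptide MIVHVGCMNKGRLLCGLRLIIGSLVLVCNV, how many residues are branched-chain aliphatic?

V, L, and I make up the branched-chain aliphatic group.
Matching residues: I2, V3, V5, L13, L14, L17, L19, I20, I21, L24, V25, L26, V27, V30.

14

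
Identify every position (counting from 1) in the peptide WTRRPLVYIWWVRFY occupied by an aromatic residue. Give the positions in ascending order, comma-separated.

1, 8, 10, 11, 14, 15

The aromatic amino acids are Phe (F, benzyl), Trp (W, indole), and Tyr (Y, phenol).
Matching residues: W1, Y8, W10, W11, F14, Y15.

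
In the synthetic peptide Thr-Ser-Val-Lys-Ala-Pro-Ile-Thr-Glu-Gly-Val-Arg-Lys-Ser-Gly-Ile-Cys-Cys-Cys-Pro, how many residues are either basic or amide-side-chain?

Basic: H, K, R. Amide-side-chain: N, Q.
Basic residues here: Lys4, Arg12, Lys13 (3).
Amide-side-chain residues here: none (0).
The two groups share no amino acid, so total = 3 + 0 = 3.

3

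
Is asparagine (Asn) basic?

K, R, and H are the three residues with basic side chains (ε-amine, guanidinium, and imidazole respectively).
Asparagine is not in this group.

No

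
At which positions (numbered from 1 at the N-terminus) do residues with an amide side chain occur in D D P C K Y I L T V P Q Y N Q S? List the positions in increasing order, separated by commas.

The amide-side-chain residues are Asn (N) and Gln (Q).
Matching residues: Q12, N14, Q15.

12, 14, 15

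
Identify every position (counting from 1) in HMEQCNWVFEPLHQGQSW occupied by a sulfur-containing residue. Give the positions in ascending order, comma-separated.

Only Cys (C) and Met (M) have a sulfur atom in the side chain.
Matching residues: M2, C5.

2, 5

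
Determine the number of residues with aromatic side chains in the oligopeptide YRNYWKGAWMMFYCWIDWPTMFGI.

9

Phenylalanine (F), tryptophan (W), and tyrosine (Y) have aromatic ring side chains.
Matching residues: Y1, Y4, W5, W9, F12, Y13, W15, W18, F22.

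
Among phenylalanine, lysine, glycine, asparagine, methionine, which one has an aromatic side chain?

F, W, and Y each carry an aromatic ring on the side chain.
Of the listed options, only phenylalanine belongs to this group.

phenylalanine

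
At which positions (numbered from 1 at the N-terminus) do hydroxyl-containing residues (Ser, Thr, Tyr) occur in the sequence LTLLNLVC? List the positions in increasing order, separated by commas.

2

Matching residues: T2.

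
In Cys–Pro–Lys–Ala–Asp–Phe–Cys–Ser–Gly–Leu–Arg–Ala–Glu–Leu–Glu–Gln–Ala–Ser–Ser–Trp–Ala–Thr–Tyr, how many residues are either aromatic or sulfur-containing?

Aromatic: F, W, Y. Sulfur-containing: C, M.
Aromatic residues here: Phe6, Trp20, Tyr23 (3).
Sulfur-containing residues here: Cys1, Cys7 (2).
The two groups share no amino acid, so total = 3 + 2 = 5.

5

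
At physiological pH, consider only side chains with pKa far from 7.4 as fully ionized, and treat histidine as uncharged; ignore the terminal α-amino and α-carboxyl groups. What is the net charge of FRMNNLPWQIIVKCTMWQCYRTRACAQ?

+4

At pH ~7.4 the Lys and Arg side chains are protonated (+1), the Asp and Glu side chains are deprotonated (−1), and with His taken as neutral all other side chains carry no charge.
Positive (K, R): R2, K13, R21, R23 → +4.
Negative (D, E): none → −0.
Net charge = (+4) + (−0) = +4.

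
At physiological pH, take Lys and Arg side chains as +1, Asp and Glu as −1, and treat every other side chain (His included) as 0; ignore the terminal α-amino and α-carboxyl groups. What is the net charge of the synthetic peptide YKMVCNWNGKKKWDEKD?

Positive (K, R): K2, K10, K11, K12, K16 → +5.
Negative (D, E): D14, E15, D17 → −3.
Net charge = (+5) + (−3) = +2.

+2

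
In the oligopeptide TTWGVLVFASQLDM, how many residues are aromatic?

The aromatic amino acids are Phe (F, benzyl), Trp (W, indole), and Tyr (Y, phenol).
Matching residues: W3, F8.

2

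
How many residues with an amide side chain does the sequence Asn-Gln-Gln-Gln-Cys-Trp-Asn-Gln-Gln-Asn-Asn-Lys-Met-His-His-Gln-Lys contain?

The amide-side-chain residues are Asn (N) and Gln (Q).
Matching residues: Asn1, Gln2, Gln3, Gln4, Asn7, Gln8, Gln9, Asn10, Asn11, Gln16.

10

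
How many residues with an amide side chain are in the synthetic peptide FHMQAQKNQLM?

4

The amide-side-chain residues are Asn (N) and Gln (Q).
Matching residues: Q4, Q6, N8, Q9.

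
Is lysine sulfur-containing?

The sulfur-bearing residues are cysteine (–SH) and methionine (–S–CH₃).
Lysine is not in this group.

No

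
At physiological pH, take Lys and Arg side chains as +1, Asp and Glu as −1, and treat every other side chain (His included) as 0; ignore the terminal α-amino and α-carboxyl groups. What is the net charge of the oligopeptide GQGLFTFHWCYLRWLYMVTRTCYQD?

+1

Positive (K, R): R13, R20 → +2.
Negative (D, E): D25 → −1.
Net charge = (+2) + (−1) = +1.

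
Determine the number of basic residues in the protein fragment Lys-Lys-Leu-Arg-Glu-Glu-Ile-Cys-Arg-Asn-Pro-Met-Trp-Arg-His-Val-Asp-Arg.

K, R, and H are the three residues with basic side chains (ε-amine, guanidinium, and imidazole respectively).
Matching residues: Lys1, Lys2, Arg4, Arg9, Arg14, His15, Arg18.

7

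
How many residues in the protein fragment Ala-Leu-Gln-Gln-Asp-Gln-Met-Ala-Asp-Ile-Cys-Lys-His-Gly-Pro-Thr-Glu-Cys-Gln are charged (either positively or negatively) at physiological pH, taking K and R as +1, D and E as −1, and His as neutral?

4

Charged side chains at pH ~7.4: K, R (positive); D, E (negative).
Matching residues: Asp5, Asp9, Lys12, Glu17.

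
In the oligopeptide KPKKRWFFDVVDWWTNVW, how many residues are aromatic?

6

Phenylalanine (F), tryptophan (W), and tyrosine (Y) have aromatic ring side chains.
Matching residues: W6, F7, F8, W13, W14, W18.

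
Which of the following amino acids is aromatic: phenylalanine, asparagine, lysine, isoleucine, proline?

phenylalanine

The aromatic amino acids are Phe (F, benzyl), Trp (W, indole), and Tyr (Y, phenol).
Of the listed options, only phenylalanine belongs to this group.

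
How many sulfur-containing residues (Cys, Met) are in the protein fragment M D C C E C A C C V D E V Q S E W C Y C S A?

Matching residues: M1, C3, C4, C6, C8, C9, C18, C20.

8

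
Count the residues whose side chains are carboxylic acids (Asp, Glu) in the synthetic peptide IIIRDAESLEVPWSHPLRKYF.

Matching residues: D5, E7, E10.

3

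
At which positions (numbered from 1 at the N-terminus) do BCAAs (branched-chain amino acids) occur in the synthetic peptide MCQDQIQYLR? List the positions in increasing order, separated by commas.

The BCAAs are Val, Leu, and Ile — aliphatic side chains with a branch point.
Matching residues: I6, L9.

6, 9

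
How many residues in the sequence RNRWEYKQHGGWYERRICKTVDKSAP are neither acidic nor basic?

Acidic: D, E. Basic: K, R, H. All other residues are neither.
Matching residues: N2, W4, Y6, Q8, G10, G11, W12, Y13, I17, C18, T20, V21, S24, A25, P26.

15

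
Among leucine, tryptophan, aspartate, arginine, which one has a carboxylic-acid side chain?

aspartate

The acidic residues are Asp (D) and Glu (E), whose side chains end in a carboxylate group.
Of the listed options, only aspartate belongs to this group.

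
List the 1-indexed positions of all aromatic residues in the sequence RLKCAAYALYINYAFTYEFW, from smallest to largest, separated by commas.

7, 10, 13, 15, 17, 19, 20

F, W, and Y each carry an aromatic ring on the side chain.
Matching residues: Y7, Y10, Y13, F15, Y17, F19, W20.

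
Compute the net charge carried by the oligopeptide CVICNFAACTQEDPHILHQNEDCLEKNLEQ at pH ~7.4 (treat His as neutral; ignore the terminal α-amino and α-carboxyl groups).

-5

Near pH 7.4, K and R contribute +1 each, D and E contribute −1 each, and every other side chain (His included, as stated) is uncharged.
Positive (K, R): K26 → +1.
Negative (D, E): E12, D13, E21, D22, E25, E29 → −6.
Net charge = (+1) + (−6) = −5.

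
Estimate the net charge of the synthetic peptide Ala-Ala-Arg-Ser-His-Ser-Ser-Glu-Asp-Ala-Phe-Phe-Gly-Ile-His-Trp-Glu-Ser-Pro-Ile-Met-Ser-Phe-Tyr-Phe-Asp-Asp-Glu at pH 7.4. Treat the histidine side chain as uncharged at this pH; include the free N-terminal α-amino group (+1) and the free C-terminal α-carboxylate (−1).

-5

Near pH 7.4, K and R contribute +1 each, D and E contribute −1 each, and every other side chain (His included, as stated) is uncharged.
Positive (K, R): Arg3 → +1.
Negative (D, E): Glu8, Asp9, Glu17, Asp26, Asp27, Glu28 → −6.
The N-terminus (+1) and C-terminus (−1) cancel.
Net charge = (+1) + (−6) = −5.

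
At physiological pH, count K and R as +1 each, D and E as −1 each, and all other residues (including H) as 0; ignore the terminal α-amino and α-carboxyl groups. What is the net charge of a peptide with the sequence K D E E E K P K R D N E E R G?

Positive (K, R): K1, K6, K8, R9, R14 → +5.
Negative (D, E): D2, E3, E4, E5, D10, E12, E13 → −7.
Net charge = (+5) + (−7) = −2.

-2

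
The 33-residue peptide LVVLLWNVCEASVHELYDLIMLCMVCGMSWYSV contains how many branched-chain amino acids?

The BCAAs are Val, Leu, and Ile — aliphatic side chains with a branch point.
Matching residues: L1, V2, V3, L4, L5, V8, V13, L16, L19, I20, L22, V25, V33.

13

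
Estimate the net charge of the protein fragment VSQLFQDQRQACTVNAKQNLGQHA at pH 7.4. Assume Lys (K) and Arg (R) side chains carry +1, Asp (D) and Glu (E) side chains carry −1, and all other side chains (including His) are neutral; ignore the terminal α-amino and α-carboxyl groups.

+1

Positive (K, R): R9, K17 → +2.
Negative (D, E): D7 → −1.
Net charge = (+2) + (−1) = +1.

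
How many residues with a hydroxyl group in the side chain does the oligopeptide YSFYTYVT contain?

6

S, T, and Y are the three residues with a side-chain hydroxyl.
Matching residues: Y1, S2, Y4, T5, Y6, T8.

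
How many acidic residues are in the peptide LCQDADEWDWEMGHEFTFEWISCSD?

8

The acidic residues are Asp (D) and Glu (E), whose side chains end in a carboxylate group.
Matching residues: D4, D6, E7, D9, E11, E15, E19, D25.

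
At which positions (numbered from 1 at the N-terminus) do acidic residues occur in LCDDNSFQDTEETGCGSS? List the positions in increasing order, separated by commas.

Only D (aspartate) and E (glutamate) carry a side-chain carboxylic acid.
Matching residues: D3, D4, D9, E11, E12.

3, 4, 9, 11, 12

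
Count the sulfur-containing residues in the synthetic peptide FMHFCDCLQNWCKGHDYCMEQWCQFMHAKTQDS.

8

Cysteine (C, thiol) and methionine (M, thioether) are the two sulfur-containing amino acids.
Matching residues: M2, C5, C7, C12, C18, M19, C23, M26.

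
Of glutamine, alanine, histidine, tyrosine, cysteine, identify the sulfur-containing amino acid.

Only Cys (C) and Met (M) have a sulfur atom in the side chain.
Of the listed options, only cysteine belongs to this group.

cysteine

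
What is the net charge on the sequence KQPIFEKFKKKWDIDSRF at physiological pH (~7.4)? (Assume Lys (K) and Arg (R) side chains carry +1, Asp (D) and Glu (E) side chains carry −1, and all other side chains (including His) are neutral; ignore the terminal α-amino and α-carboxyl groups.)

Positive (K, R): K1, K7, K9, K10, K11, R17 → +6.
Negative (D, E): E6, D13, D15 → −3.
Net charge = (+6) + (−3) = +3.

+3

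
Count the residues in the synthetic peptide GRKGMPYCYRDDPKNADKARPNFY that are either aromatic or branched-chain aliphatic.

4

Aromatic: F, W, Y. Branched-chain aliphatic: I, L, V.
Aromatic residues here: Y7, Y9, F23, Y24 (4).
Branched-chain aliphatic residues here: none (0).
The two groups share no amino acid, so total = 4 + 0 = 4.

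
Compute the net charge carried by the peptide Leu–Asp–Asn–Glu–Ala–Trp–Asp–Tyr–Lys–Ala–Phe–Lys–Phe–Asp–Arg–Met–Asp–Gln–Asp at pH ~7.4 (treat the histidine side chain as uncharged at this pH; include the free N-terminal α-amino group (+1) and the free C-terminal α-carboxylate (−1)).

At pH ~7.4 the Lys and Arg side chains are protonated (+1), the Asp and Glu side chains are deprotonated (−1), and with His taken as neutral all other side chains carry no charge.
Positive (K, R): Lys9, Lys12, Arg15 → +3.
Negative (D, E): Asp2, Glu4, Asp7, Asp14, Asp17, Asp19 → −6.
The N-terminus (+1) and C-terminus (−1) cancel.
Net charge = (+3) + (−6) = −3.

-3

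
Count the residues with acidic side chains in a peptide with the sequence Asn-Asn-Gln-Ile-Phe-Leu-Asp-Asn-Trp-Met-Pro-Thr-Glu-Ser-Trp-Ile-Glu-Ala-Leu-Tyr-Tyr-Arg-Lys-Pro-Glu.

4

Only D (aspartate) and E (glutamate) carry a side-chain carboxylic acid.
Matching residues: Asp7, Glu13, Glu17, Glu25.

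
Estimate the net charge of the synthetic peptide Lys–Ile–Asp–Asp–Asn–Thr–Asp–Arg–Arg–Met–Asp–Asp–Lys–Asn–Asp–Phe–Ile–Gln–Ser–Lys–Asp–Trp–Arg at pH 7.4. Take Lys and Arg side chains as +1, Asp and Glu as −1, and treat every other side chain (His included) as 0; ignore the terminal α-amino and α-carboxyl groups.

Positive (K, R): Lys1, Arg8, Arg9, Lys13, Lys20, Arg23 → +6.
Negative (D, E): Asp3, Asp4, Asp7, Asp11, Asp12, Asp15, Asp21 → −7.
Net charge = (+6) + (−7) = −1.

-1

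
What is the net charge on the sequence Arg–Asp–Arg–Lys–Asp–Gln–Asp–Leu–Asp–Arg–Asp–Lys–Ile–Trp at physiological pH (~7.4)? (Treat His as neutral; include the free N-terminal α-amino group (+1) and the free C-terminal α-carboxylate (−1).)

At pH ~7.4 the Lys and Arg side chains are protonated (+1), the Asp and Glu side chains are deprotonated (−1), and with His taken as neutral all other side chains carry no charge.
Positive (K, R): Arg1, Arg3, Lys4, Arg10, Lys12 → +5.
Negative (D, E): Asp2, Asp5, Asp7, Asp9, Asp11 → −5.
The N-terminus (+1) and C-terminus (−1) cancel.
Net charge = (+5) + (−5) = 0.

0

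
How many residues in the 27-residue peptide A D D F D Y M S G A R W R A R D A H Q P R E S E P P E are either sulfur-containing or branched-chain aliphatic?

Sulfur-containing: C, M. Branched-chain aliphatic: I, L, V.
Sulfur-containing residues here: M7 (1).
Branched-chain aliphatic residues here: none (0).
The two groups share no amino acid, so total = 1 + 0 = 1.

1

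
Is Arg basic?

K, R, and H are the three residues with basic side chains (ε-amine, guanidinium, and imidazole respectively).
Arginine is in this group.

Yes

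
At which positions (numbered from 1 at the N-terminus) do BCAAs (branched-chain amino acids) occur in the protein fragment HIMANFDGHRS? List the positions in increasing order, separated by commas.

V, L, and I make up the branched-chain aliphatic group.
Matching residues: I2.

2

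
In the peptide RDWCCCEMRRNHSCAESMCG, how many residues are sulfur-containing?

7

Only Cys (C) and Met (M) have a sulfur atom in the side chain.
Matching residues: C4, C5, C6, M8, C14, M18, C19.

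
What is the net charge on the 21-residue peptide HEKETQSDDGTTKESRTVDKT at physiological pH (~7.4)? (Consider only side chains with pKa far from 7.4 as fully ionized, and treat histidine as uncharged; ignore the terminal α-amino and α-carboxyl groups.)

At pH ~7.4 the Lys and Arg side chains are protonated (+1), the Asp and Glu side chains are deprotonated (−1), and with His taken as neutral all other side chains carry no charge.
Positive (K, R): K3, K13, R16, K20 → +4.
Negative (D, E): E2, E4, D8, D9, E14, D19 → −6.
Net charge = (+4) + (−6) = −2.

-2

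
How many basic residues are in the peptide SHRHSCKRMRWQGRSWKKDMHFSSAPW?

10

K, R, and H are the three residues with basic side chains (ε-amine, guanidinium, and imidazole respectively).
Matching residues: H2, R3, H4, K7, R8, R10, R14, K17, K18, H21.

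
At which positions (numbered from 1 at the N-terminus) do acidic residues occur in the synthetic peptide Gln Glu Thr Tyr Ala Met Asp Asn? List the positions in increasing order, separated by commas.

2, 7

The acidic residues are Asp (D) and Glu (E), whose side chains end in a carboxylate group.
Matching residues: Glu2, Asp7.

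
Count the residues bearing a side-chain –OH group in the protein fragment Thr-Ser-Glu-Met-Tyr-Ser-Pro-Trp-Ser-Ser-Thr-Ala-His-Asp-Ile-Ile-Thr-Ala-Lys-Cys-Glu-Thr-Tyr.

Serine (S), threonine (T), and tyrosine (Y) each carry a hydroxyl group on the side chain.
Matching residues: Thr1, Ser2, Tyr5, Ser6, Ser9, Ser10, Thr11, Thr17, Thr22, Tyr23.

10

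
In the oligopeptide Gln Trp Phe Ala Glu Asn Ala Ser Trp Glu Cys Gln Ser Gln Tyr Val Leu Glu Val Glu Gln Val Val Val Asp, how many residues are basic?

K, R, and H are the three residues with basic side chains (ε-amine, guanidinium, and imidazole respectively).
None of the 25 residues belong to this group.

0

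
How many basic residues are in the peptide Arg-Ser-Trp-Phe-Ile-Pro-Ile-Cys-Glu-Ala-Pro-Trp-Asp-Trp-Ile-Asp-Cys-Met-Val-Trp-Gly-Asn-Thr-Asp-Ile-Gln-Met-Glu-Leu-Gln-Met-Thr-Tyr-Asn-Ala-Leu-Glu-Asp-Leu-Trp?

Lysine (K), arginine (R), and histidine (H) have basic, nitrogen-containing side chains.
Matching residues: Arg1.

1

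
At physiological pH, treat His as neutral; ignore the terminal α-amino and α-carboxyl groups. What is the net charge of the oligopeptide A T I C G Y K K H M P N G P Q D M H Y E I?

0

At pH ~7.4 the Lys and Arg side chains are protonated (+1), the Asp and Glu side chains are deprotonated (−1), and with His taken as neutral all other side chains carry no charge.
Positive (K, R): K7, K8 → +2.
Negative (D, E): D16, E20 → −2.
Net charge = (+2) + (−2) = 0.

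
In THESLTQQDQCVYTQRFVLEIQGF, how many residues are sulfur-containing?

Cysteine (C, thiol) and methionine (M, thioether) are the two sulfur-containing amino acids.
Matching residues: C11.

1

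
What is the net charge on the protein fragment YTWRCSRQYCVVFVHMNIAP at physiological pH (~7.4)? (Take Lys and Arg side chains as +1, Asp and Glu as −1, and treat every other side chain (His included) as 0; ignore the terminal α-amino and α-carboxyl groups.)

Positive (K, R): R4, R7 → +2.
Negative (D, E): none → −0.
Net charge = (+2) + (−0) = +2.

+2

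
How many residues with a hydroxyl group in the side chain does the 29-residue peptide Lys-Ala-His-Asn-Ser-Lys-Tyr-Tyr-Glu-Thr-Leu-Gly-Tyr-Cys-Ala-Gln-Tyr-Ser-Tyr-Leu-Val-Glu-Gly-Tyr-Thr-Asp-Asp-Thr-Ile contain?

The –OH-bearing residues are Ser, Thr (aliphatic alcohols), and Tyr (phenol).
Matching residues: Ser5, Tyr7, Tyr8, Thr10, Tyr13, Tyr17, Ser18, Tyr19, Tyr24, Thr25, Thr28.

11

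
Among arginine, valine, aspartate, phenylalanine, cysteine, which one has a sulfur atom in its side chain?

cysteine

Cysteine (C, thiol) and methionine (M, thioether) are the two sulfur-containing amino acids.
Of the listed options, only cysteine belongs to this group.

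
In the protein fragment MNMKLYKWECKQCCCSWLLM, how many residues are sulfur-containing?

The sulfur-bearing residues are cysteine (–SH) and methionine (–S–CH₃).
Matching residues: M1, M3, C10, C13, C14, C15, M20.

7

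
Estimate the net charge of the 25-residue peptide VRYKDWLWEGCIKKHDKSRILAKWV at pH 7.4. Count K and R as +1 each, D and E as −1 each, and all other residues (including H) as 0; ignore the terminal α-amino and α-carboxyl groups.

Positive (K, R): R2, K4, K13, K14, K17, R19, K23 → +7.
Negative (D, E): D5, E9, D16 → −3.
Net charge = (+7) + (−3) = +4.

+4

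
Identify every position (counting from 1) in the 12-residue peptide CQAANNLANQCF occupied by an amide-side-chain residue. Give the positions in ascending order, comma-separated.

2, 5, 6, 9, 10

The amide-side-chain residues are Asn (N) and Gln (Q).
Matching residues: Q2, N5, N6, N9, Q10.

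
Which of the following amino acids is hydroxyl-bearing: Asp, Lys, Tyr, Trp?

Tyr

The –OH-bearing residues are Ser, Thr (aliphatic alcohols), and Tyr (phenol).
Of the listed options, only Tyr belongs to this group.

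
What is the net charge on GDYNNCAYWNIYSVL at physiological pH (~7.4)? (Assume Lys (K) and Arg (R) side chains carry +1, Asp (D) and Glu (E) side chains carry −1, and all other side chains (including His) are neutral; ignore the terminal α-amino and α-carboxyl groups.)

-1

Positive (K, R): none → +0.
Negative (D, E): D2 → −1.
Net charge = (+0) + (−1) = −1.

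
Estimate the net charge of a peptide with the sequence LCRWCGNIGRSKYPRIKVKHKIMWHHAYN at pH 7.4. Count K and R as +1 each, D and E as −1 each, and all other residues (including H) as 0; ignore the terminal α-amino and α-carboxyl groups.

Positive (K, R): R3, R10, K12, R15, K17, K19, K21 → +7.
Negative (D, E): none → −0.
Net charge = (+7) + (−0) = +7.

+7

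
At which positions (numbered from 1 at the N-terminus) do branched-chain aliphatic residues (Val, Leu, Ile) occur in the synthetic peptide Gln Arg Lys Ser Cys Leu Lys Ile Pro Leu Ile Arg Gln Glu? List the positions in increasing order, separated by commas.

Matching residues: Leu6, Ile8, Leu10, Ile11.

6, 8, 10, 11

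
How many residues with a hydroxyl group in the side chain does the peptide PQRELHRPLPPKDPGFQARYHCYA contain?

Serine (S), threonine (T), and tyrosine (Y) each carry a hydroxyl group on the side chain.
Matching residues: Y20, Y23.

2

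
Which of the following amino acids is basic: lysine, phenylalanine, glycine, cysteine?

The basic amino acids are Lys (K), Arg (R), and His (H).
Of the listed options, only lysine belongs to this group.

lysine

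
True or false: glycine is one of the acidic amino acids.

False

The acidic residues are Asp (D) and Glu (E), whose side chains end in a carboxylate group.
Glycine is not in this group.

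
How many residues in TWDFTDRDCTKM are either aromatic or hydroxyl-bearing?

Aromatic: F, W, Y. Hydroxyl-bearing: S, T, Y.
Aromatic residues here: W2, F4 (2).
Hydroxyl-bearing residues here: T1, T5, T10 (3).
(Y belongs to both groups, but none appear in this sequence.) Total = 2 + 3 = 5.

5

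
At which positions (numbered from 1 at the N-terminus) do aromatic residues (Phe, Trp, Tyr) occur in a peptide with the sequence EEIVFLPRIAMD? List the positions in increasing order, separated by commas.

5

Matching residues: F5.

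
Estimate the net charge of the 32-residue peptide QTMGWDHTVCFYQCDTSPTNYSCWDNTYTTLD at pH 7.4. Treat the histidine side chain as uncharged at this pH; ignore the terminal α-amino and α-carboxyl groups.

-4

Near pH 7.4, K and R contribute +1 each, D and E contribute −1 each, and every other side chain (His included, as stated) is uncharged.
Positive (K, R): none → +0.
Negative (D, E): D6, D15, D25, D32 → −4.
Net charge = (+0) + (−4) = −4.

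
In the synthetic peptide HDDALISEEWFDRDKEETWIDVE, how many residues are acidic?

10

The acidic residues are Asp (D) and Glu (E), whose side chains end in a carboxylate group.
Matching residues: D2, D3, E8, E9, D12, D14, E16, E17, D21, E23.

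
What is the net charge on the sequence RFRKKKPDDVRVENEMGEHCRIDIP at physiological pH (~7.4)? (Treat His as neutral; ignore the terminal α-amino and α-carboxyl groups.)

Near pH 7.4, K and R contribute +1 each, D and E contribute −1 each, and every other side chain (His included, as stated) is uncharged.
Positive (K, R): R1, R3, K4, K5, K6, R11, R21 → +7.
Negative (D, E): D8, D9, E13, E15, E18, D23 → −6.
Net charge = (+7) + (−6) = +1.

+1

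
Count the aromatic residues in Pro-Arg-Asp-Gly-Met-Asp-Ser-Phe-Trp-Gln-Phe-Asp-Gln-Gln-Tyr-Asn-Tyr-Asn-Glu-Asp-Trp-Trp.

Phenylalanine (F), tryptophan (W), and tyrosine (Y) have aromatic ring side chains.
Matching residues: Phe8, Trp9, Phe11, Tyr15, Tyr17, Trp21, Trp22.

7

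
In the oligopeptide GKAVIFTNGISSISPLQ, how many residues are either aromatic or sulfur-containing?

1

Aromatic: F, W, Y. Sulfur-containing: C, M.
Aromatic residues here: F6 (1).
Sulfur-containing residues here: none (0).
The two groups share no amino acid, so total = 1 + 0 = 1.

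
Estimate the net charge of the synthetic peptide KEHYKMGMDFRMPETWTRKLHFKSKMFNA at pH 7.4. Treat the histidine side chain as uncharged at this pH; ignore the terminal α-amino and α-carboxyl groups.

The side chains ionized at physiological pH are Lys/Arg (+1) and Asp/Glu (−1); with His treated as neutral, nothing else contributes.
Positive (K, R): K1, K5, R11, R18, K19, K23, K25 → +7.
Negative (D, E): E2, D9, E14 → −3.
Net charge = (+7) + (−3) = +4.

+4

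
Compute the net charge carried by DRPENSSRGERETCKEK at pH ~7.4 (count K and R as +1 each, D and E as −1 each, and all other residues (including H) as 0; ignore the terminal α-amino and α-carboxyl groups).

Positive (K, R): R2, R8, R11, K15, K17 → +5.
Negative (D, E): D1, E4, E10, E12, E16 → −5.
Net charge = (+5) + (−5) = 0.

0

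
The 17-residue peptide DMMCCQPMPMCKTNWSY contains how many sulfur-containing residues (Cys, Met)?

7

Matching residues: M2, M3, C4, C5, M8, M10, C11.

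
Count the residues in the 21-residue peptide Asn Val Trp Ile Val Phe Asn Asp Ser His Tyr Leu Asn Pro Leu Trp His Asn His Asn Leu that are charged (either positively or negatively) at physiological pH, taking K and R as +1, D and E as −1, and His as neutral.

Charged side chains at pH ~7.4: K, R (positive); D, E (negative).
Matching residues: Asp8.

1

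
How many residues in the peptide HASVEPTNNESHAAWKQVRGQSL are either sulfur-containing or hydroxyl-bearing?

4

Sulfur-containing: C, M. Hydroxyl-bearing: S, T, Y.
Sulfur-containing residues here: none (0).
Hydroxyl-bearing residues here: S3, T7, S11, S22 (4).
The two groups share no amino acid, so total = 0 + 4 = 4.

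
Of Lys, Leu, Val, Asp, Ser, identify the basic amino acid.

Lys

The basic amino acids are Lys (K), Arg (R), and His (H).
Of the listed options, only Lys belongs to this group.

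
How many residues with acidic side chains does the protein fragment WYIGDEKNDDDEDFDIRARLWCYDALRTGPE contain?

The acidic residues are Asp (D) and Glu (E), whose side chains end in a carboxylate group.
Matching residues: D5, E6, D9, D10, D11, E12, D13, D15, D24, E31.

10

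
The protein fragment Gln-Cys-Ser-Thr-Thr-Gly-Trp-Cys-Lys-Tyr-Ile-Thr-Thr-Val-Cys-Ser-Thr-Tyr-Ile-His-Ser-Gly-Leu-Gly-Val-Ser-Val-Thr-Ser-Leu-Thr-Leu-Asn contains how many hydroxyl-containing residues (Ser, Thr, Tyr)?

14

Matching residues: Ser3, Thr4, Thr5, Tyr10, Thr12, Thr13, Ser16, Thr17, Tyr18, Ser21, Ser26, Thr28, Ser29, Thr31.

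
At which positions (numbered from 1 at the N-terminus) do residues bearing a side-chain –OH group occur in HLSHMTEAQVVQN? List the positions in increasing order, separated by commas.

3, 6

Serine (S), threonine (T), and tyrosine (Y) each carry a hydroxyl group on the side chain.
Matching residues: S3, T6.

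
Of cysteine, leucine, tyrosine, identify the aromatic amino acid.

Phenylalanine (F), tryptophan (W), and tyrosine (Y) have aromatic ring side chains.
Of the listed options, only tyrosine belongs to this group.

tyrosine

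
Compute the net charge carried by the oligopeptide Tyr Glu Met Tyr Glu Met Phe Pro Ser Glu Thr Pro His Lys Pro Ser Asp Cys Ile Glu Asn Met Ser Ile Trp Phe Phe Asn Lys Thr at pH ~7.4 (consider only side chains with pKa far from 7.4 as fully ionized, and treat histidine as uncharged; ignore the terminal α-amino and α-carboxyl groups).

-3

At pH ~7.4 the Lys and Arg side chains are protonated (+1), the Asp and Glu side chains are deprotonated (−1), and with His taken as neutral all other side chains carry no charge.
Positive (K, R): Lys14, Lys29 → +2.
Negative (D, E): Glu2, Glu5, Glu10, Asp17, Glu20 → −5.
Net charge = (+2) + (−5) = −3.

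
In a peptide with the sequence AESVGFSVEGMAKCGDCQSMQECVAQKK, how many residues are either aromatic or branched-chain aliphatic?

Aromatic: F, W, Y. Branched-chain aliphatic: I, L, V.
Aromatic residues here: F6 (1).
Branched-chain aliphatic residues here: V4, V8, V24 (3).
The two groups share no amino acid, so total = 1 + 3 = 4.

4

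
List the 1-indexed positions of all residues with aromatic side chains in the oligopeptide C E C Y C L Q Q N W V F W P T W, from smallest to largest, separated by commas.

F, W, and Y each carry an aromatic ring on the side chain.
Matching residues: Y4, W10, F12, W13, W16.

4, 10, 12, 13, 16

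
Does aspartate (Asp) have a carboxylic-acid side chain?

Yes

Only D (aspartate) and E (glutamate) carry a side-chain carboxylic acid.
Aspartate is in this group.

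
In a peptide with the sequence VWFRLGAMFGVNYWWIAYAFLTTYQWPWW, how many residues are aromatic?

12

F, W, and Y each carry an aromatic ring on the side chain.
Matching residues: W2, F3, F9, Y13, W14, W15, Y18, F20, Y24, W26, W28, W29.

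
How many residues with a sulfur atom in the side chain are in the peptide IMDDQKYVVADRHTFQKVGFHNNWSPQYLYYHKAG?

1

Cysteine (C, thiol) and methionine (M, thioether) are the two sulfur-containing amino acids.
Matching residues: M2.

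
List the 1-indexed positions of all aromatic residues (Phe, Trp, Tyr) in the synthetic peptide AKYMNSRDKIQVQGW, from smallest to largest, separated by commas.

Matching residues: Y3, W15.

3, 15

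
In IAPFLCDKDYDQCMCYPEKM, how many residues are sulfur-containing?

Cysteine (C, thiol) and methionine (M, thioether) are the two sulfur-containing amino acids.
Matching residues: C6, C13, M14, C15, M20.

5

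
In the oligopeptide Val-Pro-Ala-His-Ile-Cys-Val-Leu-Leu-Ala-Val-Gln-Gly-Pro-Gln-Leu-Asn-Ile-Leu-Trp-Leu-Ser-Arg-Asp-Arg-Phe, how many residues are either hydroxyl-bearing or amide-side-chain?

Hydroxyl-bearing: S, T, Y. Amide-side-chain: N, Q.
Hydroxyl-bearing residues here: Ser22 (1).
Amide-side-chain residues here: Gln12, Gln15, Asn17 (3).
The two groups share no amino acid, so total = 1 + 3 = 4.

4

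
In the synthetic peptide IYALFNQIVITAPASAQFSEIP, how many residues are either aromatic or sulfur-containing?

Aromatic: F, W, Y. Sulfur-containing: C, M.
Aromatic residues here: Y2, F5, F18 (3).
Sulfur-containing residues here: none (0).
The two groups share no amino acid, so total = 3 + 0 = 3.

3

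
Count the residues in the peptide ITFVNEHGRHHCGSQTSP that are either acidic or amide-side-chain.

Acidic: D, E. Amide-side-chain: N, Q.
Acidic residues here: E6 (1).
Amide-side-chain residues here: N5, Q15 (2).
The two groups share no amino acid, so total = 1 + 2 = 3.

3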